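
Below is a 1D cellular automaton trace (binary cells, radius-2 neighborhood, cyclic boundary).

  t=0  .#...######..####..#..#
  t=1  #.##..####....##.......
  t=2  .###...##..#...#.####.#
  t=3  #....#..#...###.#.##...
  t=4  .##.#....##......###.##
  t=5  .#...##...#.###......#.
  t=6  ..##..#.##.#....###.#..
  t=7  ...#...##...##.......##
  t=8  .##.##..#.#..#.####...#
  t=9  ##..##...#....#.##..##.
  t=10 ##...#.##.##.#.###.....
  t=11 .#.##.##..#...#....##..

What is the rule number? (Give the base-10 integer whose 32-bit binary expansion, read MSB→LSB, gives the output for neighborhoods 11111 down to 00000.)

3225656581

  ##### -> #   bit 31 = 1  t=0,i=7
  ####. -> #   bit 30 = 1  t=0,i=9
  ###.# -> .   bit 29 = 0  t=2,i=20
  ###.. -> .   bit 28 = 0  t=0,i=10
  ##.## -> .   bit 27 = 0  t=4,i=0
  ##.#. -> .   bit 26 = 0  t=2,i=21
  ##..# -> .   bit 25 = 0  t=0,i=11
  ##... -> .   bit 24 = 0  t=1,i=10
  #.### -> .   bit 23 = 0  t=2,i=1
  #.##. -> #   bit 22 = 1  t=1,i=2
  #.#.# -> .   bit 21 = 0  t=2,i=22
  #.#.. -> .   bit 20 = 0  t=0,i=1
  #..## -> .   bit 19 = 0  t=0,i=12
  #..#. -> .   bit 18 = 0  t=0,i=18
  #...# -> #   bit 17 = 1  t=0,i=3
  #.... -> #   bit 16 = 1  t=1,i=11
  .#### -> #   bit 15 = 1  t=0,i=6
  .###. -> .   bit 14 = 0  t=2,i=2
  .##.# -> .   bit 13 = 0  t=4,i=2
  .##.. -> #   bit 12 = 1  t=1,i=3
  .#.## -> #   bit 11 = 1  t=1,i=1
  .#.#. -> #   bit 10 = 1  t=0,i=0
  .#..# -> .   bit 9 = 0  t=0,i=20
  .#... -> #   bit 8 = 1  t=0,i=2
  ..### -> .   bit 7 = 0  t=0,i=5
  ..##. -> .   bit 6 = 0  t=1,i=14
  ..#.# -> .   bit 5 = 0  t=0,i=22
  ..#.. -> .   bit 4 = 0  t=0,i=19
  ...## -> .   bit 3 = 0  t=0,i=4
  ...#. -> #   bit 2 = 1  t=1,i=22
  ....# -> .   bit 1 = 0  t=1,i=12
  ..... -> #   bit 0 = 1  t=1,i=18
  bits 11000000010000111001110100000101 = 3225656581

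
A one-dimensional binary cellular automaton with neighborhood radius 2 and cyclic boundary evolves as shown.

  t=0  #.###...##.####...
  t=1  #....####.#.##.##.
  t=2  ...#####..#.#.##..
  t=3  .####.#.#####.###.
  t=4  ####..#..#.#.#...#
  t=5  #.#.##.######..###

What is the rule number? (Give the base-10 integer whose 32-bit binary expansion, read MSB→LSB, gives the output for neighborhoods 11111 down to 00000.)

  #####|.  b31=0 t=2,i=5
  ####.|#  b30=1 t=0,i=13
  ###.#|.  b29=0 t=1,i=8
  ###..|.  b28=0 t=0,i=4
  ##.##|#  b27=1 t=0,i=10
  ##.#.|.  b26=0 t=1,i=9
  ##..#|#  b25=1 t=2,i=8
  ##...|#  b24=1 t=0,i=5
  #.###|.  b23=0 t=0,i=2
  #.##.|#  b22=1 t=1,i=12
  #.#.#|#  b21=1 t=1,i=10
  #.#..|.  b20=0 t=1,i=0
  #..##|#  b19=1 t=3,i=0
  #..#.|#  b18=1 t=2,i=9
  #...#|#  b17=1 t=0,i=6
  #....|.  b16=0 t=1,i=2
  .####|#  b15=1 t=0,i=12
  .###.|.  b14=0 t=0,i=3
  .##.#|.  b13=0 t=0,i=9
  .##..|#  b12=1 t=2,i=15
  .#.##|.  b11=0 t=0,i=1
  .#.#.|#  b10=1 t=2,i=11
  .#..#|#  b9=1 t=4,i=7
  .#...|.  b8=0 t=1,i=1
  ..###|#  b7=1 t=1,i=5
  ..##.|#  b6=1 t=0,i=8
  ..#.#|#  b5=1 t=0,i=0
  ..#..|.  b4=0 t=4,i=6
  ...##|#  b3=1 t=0,i=7
  ...#.|.  b2=0 t=0,i=17
  ....#|#  b1=1 t=1,i=3
  .....|.  b0=0 t=2,i=0
  bits 01001011011011101001011011101010 = 1265538794

1265538794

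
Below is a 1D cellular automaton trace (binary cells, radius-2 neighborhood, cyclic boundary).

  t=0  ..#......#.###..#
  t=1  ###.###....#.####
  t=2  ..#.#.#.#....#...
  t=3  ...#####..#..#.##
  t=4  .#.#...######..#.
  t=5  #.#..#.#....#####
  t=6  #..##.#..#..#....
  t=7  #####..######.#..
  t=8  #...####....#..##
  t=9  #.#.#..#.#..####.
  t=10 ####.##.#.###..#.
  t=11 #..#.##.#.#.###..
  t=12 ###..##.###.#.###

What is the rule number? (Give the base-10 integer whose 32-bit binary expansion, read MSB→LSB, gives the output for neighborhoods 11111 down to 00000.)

  #####|.  b31=0 t=1,i=0
  ####.|.  b30=0 t=1,i=1
  ###.#|#  b29=1 t=1,i=2
  ###..|#  b28=1 t=0,i=13
  ##.##|.  b27=0 t=1,i=3
  ##.#.|.  b26=0 t=5,i=1
  ##..#|#  b25=1 t=0,i=14
  ##...|.  b24=0 t=1,i=7
  #.###|#  b23=1 t=0,i=11
  #.##.|#  b22=1 t=3,i=15
  #.#.#|#  b21=1 t=2,i=4
  #.#..|.  b20=0 t=2,i=8
  #..##|#  b19=1 t=6,i=2
  #..#.|#  b18=1 t=0,i=1
  #...#|#  b17=1 t=3,i=1
  #....|#  b16=1 t=0,i=4
  .####|.  b15=0 t=1,i=14
  .###.|.  b14=0 t=0,i=12
  .##.#|#  b13=1 t=6,i=4
  .##..|.  b12=0 t=3,i=16
  .#.##|.  b11=0 t=0,i=10
  .#.#.|#  b10=1 t=2,i=3
  .#..#|#  b9=1 t=0,i=0
  .#...|.  b8=0 t=0,i=3
  ..###|#  b7=1 t=3,i=3
  ..##.|#  b6=1 t=6,i=3
  ..#.#|.  b5=0 t=0,i=9
  ..#..|#  b4=1 t=0,i=2
  ...##|.  b3=0 t=3,i=2
  ...#.|.  b2=0 t=0,i=8
  ....#|.  b1=0 t=0,i=7
  .....|#  b0=1 t=0,i=5
  bits 00110010111011110010011011010001 = 854533841

854533841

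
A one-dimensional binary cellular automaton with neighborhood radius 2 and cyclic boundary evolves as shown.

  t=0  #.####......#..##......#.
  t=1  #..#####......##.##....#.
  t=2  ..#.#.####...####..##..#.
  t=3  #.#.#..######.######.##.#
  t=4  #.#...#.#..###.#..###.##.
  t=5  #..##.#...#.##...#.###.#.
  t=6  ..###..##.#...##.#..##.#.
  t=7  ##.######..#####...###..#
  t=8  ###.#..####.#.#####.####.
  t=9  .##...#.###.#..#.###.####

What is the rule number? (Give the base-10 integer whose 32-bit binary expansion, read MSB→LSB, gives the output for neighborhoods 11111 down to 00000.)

  [31] ##### => .  t=1,i=5
  [30] ####. => #  t=0,i=4
  [29] ###.# => #  t=3,i=12
  [28] ###.. => #  t=0,i=5
  [27] ##.## => #  t=1,i=16
  [26] ##.#. => .  t=3,i=1
  [25] ##..# => #  t=2,i=17
  [24] ##... => #  t=0,i=6
  [23] #.### => .  t=0,i=2
  [22] #.##. => .  t=1,i=17
  [21] #.#.# => #  t=0,i=0
  [20] #.#.. => .  t=1,i=0
  [19] #..## => #  t=0,i=14
  [18] #..#. => #  t=2,i=22
  [17] #...# => #  t=2,i=0
  [16] #.... => #  t=0,i=7
  [15] .#### => #  t=0,i=3
  [14] .###. => #  t=4,i=12
  [13] .##.# => #  t=1,i=15
  [12] .##.. => .  t=0,i=16
  [11] .#.## => .  t=0,i=1
  [10] .#.#. => .  t=0,i=24
  [9] .#..# => .  t=0,i=13
  [8] .#... => #  t=2,i=24
  [7] ..### => .  t=1,i=3
  [6] ..##. => #  t=0,i=15
  [5] ..#.# => #  t=0,i=23
  [4] ..#.. => .  t=0,i=12
  [3] ...## => #  t=1,i=13
  [2] ...#. => .  t=0,i=11
  [1] ....# => .  t=0,i=10
  [0] ..... => .  t=0,i=8
  bits 01111011001011111110000101101000 = 2066735464

2066735464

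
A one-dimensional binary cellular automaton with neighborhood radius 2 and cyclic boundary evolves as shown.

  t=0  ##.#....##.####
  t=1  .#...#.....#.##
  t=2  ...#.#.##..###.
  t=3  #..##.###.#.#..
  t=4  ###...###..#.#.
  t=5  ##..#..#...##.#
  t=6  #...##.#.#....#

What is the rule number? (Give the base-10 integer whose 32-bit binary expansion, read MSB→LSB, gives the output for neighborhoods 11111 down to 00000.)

2697682481

  ##### -> #   bit 31 = 1  t=0,i=13
  ####. -> .   bit 30 = 0  t=0,i=0
  ###.# -> #   bit 29 = 1  t=0,i=1
  ###.. -> .   bit 28 = 0  t=2,i=13
  ##.## -> .   bit 27 = 0  t=0,i=10
  ##.#. -> .   bit 26 = 0  t=0,i=2
  ##..# -> .   bit 25 = 0  t=2,i=9
  ##... -> .   bit 24 = 0  t=2,i=14
  #.### -> #   bit 23 = 1  t=0,i=11
  #.##. -> #   bit 22 = 1  t=1,i=13
  #.#.# -> .   bit 21 = 0  t=2,i=5
  #.#.. -> .   bit 20 = 0  t=0,i=3
  #..## -> #   bit 19 = 1  t=2,i=10
  #..#. -> .   bit 18 = 0  t=3,i=14
  #...# -> #   bit 17 = 1  t=1,i=3
  #.... -> #   bit 16 = 1  t=0,i=5
  .#### -> .   bit 15 = 0  t=0,i=12
  .###. -> #   bit 14 = 1  t=2,i=12
  .##.# -> .   bit 13 = 0  t=0,i=9
  .##.. -> #   bit 12 = 1  t=2,i=8
  .#.## -> #   bit 11 = 1  t=1,i=12
  .#.#. -> #   bit 10 = 1  t=2,i=4
  .#..# -> #   bit 9 = 1  t=3,i=1
  .#... -> .   bit 8 = 0  t=0,i=4
  ..### -> .   bit 7 = 0  t=2,i=11
  ..##. -> .   bit 6 = 0  t=0,i=8
  ..#.# -> #   bit 5 = 1  t=1,i=11
  ..#.. -> #   bit 4 = 1  t=1,i=5
  ...## -> .   bit 3 = 0  t=0,i=7
  ...#. -> .   bit 2 = 0  t=1,i=4
  ....# -> .   bit 1 = 0  t=0,i=6
  ..... -> #   bit 0 = 1  t=1,i=8
  bits 10100000110010110101111000110001 = 2697682481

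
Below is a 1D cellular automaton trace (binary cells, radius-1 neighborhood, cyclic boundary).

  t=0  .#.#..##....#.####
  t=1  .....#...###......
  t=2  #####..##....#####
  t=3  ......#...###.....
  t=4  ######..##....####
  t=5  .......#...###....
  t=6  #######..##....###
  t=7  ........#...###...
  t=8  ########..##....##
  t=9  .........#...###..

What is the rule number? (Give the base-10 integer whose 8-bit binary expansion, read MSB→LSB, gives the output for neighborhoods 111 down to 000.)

3

  [7] ### => .  t=0,i=15
  [6] ##. => .  t=0,i=7
  [5] #.# => .  t=0,i=0
  [4] #.. => .  t=0,i=4
  [3] .## => .  t=0,i=6
  [2] .#. => .  t=0,i=1
  [1] ..# => #  t=0,i=5
  [0] ... => #  t=0,i=9
  bits 00000011 = 3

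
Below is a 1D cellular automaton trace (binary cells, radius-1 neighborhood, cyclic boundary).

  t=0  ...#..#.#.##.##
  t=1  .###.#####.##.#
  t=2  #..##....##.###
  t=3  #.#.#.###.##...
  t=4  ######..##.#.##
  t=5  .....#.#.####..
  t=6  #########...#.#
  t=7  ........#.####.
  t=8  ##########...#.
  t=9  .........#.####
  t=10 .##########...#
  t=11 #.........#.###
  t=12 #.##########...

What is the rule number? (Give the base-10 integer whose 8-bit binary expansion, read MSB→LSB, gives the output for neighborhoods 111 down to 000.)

  ###|.  b7=0 t=1,i=2
  ##.|#  b6=1 t=0,i=11
  #.#|#  b5=1 t=0,i=7
  #..|.  b4=0 t=0,i=0
  .##|.  b3=0 t=0,i=10
  .#.|#  b2=1 t=0,i=3
  ..#|#  b1=1 t=0,i=2
  ...|#  b0=1 t=0,i=1
  bits 01100111 = 103

103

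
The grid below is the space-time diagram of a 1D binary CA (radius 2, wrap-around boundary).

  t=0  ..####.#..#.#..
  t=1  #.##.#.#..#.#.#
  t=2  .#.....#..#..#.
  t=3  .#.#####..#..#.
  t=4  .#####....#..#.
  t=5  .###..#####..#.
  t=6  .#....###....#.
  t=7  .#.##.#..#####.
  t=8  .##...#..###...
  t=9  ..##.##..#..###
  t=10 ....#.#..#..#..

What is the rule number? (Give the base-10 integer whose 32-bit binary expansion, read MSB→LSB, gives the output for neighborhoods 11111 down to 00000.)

2844891319

  nb #####: next=#  (t=3,i=5, bit31=1)
  nb ####.: next=.  (t=0,i=4, bit30=0)
  nb ###.#: next=#  (t=0,i=5, bit29=1)
  nb ###..: next=.  (t=3,i=7, bit28=0)
  nb ##.##: next=#  (t=1,i=1, bit27=1)
  nb ##.#.: next=.  (t=0,i=6, bit26=0)
  nb ##..#: next=.  (t=3,i=8, bit25=0)
  nb ##...: next=#  (t=4,i=6, bit24=1)
  nb #.###: next=#  (t=3,i=3, bit23=1)
  nb #.##.: next=.  (t=1,i=2, bit22=0)
  nb #.#.#: next=.  (t=1,i=5, bit21=0)
  nb #.#..: next=#  (t=0,i=7, bit20=1)
  nb #..##: next=.  (t=4,i=0, bit19=0)
  nb #..#.: next=.  (t=0,i=9, bit18=0)
  nb #...#: next=.  (t=8,i=4, bit17=0)
  nb #....: next=#  (t=0,i=14, bit16=1)
  nb .####: next=#  (t=0,i=3, bit15=1)
  nb .###.: next=.  (t=5,i=2, bit14=0)
  nb .##.#: next=.  (t=1,i=0, bit13=0)
  nb .##..: next=#  (t=8,i=2, bit12=1)
  nb .#.##: next=#  (t=1,i=13, bit11=1)
  nb .#.#.: next=.  (t=0,i=11, bit10=0)
  nb .#..#: next=.  (t=0,i=8, bit9=0)
  nb .#...: next=.  (t=0,i=13, bit8=0)
  nb ..###: next=#  (t=0,i=2, bit7=1)
  nb ..##.: next=.  (t=8,i=1, bit6=0)
  nb ..#.#: next=#  (t=0,i=10, bit5=1)
  nb ..#..: next=#  (t=2,i=1, bit4=1)
  nb ...##: next=.  (t=0,i=1, bit3=0)
  nb ...#.: next=#  (t=2,i=6, bit2=1)
  nb ....#: next=#  (t=0,i=0, bit1=1)
  nb .....: next=#  (t=2,i=4, bit0=1)
  bits 10101001100100011001100010110111 = 2844891319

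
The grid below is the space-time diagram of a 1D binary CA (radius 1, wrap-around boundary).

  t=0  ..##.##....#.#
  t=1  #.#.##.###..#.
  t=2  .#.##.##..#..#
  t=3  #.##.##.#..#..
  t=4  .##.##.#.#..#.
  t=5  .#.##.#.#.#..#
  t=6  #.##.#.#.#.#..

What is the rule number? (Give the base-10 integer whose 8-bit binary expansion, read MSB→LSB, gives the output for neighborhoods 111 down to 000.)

57

  [7] ### => .  t=1,i=8
  [6] ##. => .  t=0,i=3
  [5] #.# => #  t=0,i=4
  [4] #.. => #  t=0,i=0
  [3] .## => #  t=0,i=2
  [2] .#. => .  t=0,i=11
  [1] ..# => .  t=0,i=1
  [0] ... => #  t=0,i=8
  bits 00111001 = 57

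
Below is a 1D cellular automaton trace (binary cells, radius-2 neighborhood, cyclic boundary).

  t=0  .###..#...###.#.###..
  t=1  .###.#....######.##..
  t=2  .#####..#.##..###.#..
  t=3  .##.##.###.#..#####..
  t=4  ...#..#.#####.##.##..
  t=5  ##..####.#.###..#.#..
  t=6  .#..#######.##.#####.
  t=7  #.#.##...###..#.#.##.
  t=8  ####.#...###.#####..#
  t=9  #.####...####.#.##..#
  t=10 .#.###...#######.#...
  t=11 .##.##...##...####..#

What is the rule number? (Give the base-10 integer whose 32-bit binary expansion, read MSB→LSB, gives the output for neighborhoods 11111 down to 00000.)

2083839651

  ##### -> .   bit 31 = 0  t=1,i=12
  ####. -> #   bit 30 = 1  t=1,i=14
  ###.# -> #   bit 29 = 1  t=0,i=12
  ###.. -> #   bit 28 = 1  t=0,i=3
  ##.## -> #   bit 27 = 1  t=1,i=16
  ##.#. -> #   bit 26 = 1  t=0,i=13
  ##..# -> .   bit 25 = 0  t=0,i=4
  ##... -> .   bit 24 = 0  t=0,i=19
  #.### -> .   bit 23 = 0  t=0,i=16
  #.##. -> .   bit 22 = 0  t=1,i=17
  #.#.# -> #   bit 21 = 1  t=0,i=14
  #.#.. -> #   bit 20 = 1  t=1,i=5
  #..## -> .   bit 19 = 0  t=2,i=13
  #..#. -> #   bit 18 = 1  t=0,i=5
  #...# -> .   bit 17 = 0  t=0,i=8
  #.... -> .   bit 16 = 0  t=1,i=7
  .#### -> #   bit 15 = 1  t=1,i=11
  .###. -> #   bit 14 = 1  t=0,i=2
  .##.# -> .   bit 13 = 0  t=3,i=2
  .##.. -> #   bit 12 = 1  t=1,i=18
  .#.## -> #   bit 11 = 1  t=0,i=15
  .#.#. -> #   bit 10 = 1  t=5,i=17
  .#..# -> #   bit 9 = 1  t=3,i=12
  .#... -> .   bit 8 = 0  t=0,i=7
  ..### -> #   bit 7 = 1  t=0,i=1
  ..##. -> .   bit 6 = 0  t=3,i=1
  ..#.# -> #   bit 5 = 1  t=2,i=8
  ..#.. -> .   bit 4 = 0  t=0,i=6
  ...## -> .   bit 3 = 0  t=0,i=0
  ...#. -> .   bit 2 = 0  t=4,i=2
  ....# -> #   bit 1 = 1  t=1,i=8
  ..... -> #   bit 0 = 1  t=4,i=0
  bits 01111100001101001101111010100011 = 2083839651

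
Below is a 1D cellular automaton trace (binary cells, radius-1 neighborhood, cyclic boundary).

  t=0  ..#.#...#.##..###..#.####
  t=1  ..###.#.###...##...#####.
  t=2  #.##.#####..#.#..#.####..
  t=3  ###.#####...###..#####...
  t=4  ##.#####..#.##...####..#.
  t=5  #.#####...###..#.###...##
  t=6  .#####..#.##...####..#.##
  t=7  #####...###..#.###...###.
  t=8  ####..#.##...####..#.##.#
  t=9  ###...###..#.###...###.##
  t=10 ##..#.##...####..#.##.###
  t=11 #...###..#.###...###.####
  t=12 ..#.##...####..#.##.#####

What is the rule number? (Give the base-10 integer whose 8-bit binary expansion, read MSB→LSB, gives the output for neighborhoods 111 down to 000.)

  ###|#  b7=1 t=0,i=15
  ##.|.  b6=0 t=0,i=11
  #.#|#  b5=1 t=0,i=3
  #..|.  b4=0 t=0,i=0
  .##|#  b3=1 t=0,i=10
  .#.|#  b2=1 t=0,i=2
  ..#|.  b1=0 t=0,i=1
  ...|#  b0=1 t=0,i=6
  bits 10101101 = 173

173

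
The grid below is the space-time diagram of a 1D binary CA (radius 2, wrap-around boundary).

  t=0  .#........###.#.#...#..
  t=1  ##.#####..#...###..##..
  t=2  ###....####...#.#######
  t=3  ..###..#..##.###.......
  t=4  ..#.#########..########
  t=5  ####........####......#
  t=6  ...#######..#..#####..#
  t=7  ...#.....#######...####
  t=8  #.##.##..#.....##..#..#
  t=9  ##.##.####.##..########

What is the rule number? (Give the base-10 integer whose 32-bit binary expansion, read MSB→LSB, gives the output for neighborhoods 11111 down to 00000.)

456998645

  nb #####: next=.  (t=1,i=5, bit31=0)
  nb ####.: next=.  (t=1,i=6, bit30=0)
  nb ###.#: next=.  (t=0,i=12, bit29=0)
  nb ###..: next=#  (t=1,i=7, bit28=1)
  nb ##.##: next=#  (t=1,i=2, bit27=1)
  nb ##.#.: next=.  (t=0,i=13, bit26=0)
  nb ##..#: next=#  (t=1,i=8, bit25=1)
  nb ##...: next=#  (t=2,i=3, bit24=1)
  nb #.###: next=.  (t=1,i=3, bit23=0)
  nb #.##.: next=.  (t=8,i=2, bit22=0)
  nb #.#.#: next=#  (t=0,i=14, bit21=1)
  nb #.#..: next=#  (t=0,i=16, bit20=1)
  nb #..##: next=#  (t=1,i=18, bit19=1)
  nb #..#.: next=#  (t=1,i=9, bit18=1)
  nb #...#: next=.  (t=0,i=18, bit17=0)
  nb #....: next=#  (t=0,i=3, bit16=1)
  nb .####: next=.  (t=1,i=4, bit15=0)
  nb .###.: next=.  (t=0,i=11, bit14=0)
  nb .##.#: next=#  (t=1,i=1, bit13=1)
  nb .##..: next=#  (t=1,i=20, bit12=1)
  nb .#.##: next=#  (t=2,i=15, bit11=1)
  nb .#.#.: next=#  (t=0,i=15, bit10=1)
  nb .#..#: next=#  (t=3,i=8, bit9=1)
  nb .#...: next=.  (t=0,i=2, bit8=0)
  nb ..###: next=#  (t=0,i=10, bit7=1)
  nb ..##.: next=#  (t=1,i=0, bit6=1)
  nb ..#.#: next=#  (t=2,i=14, bit5=1)
  nb ..#..: next=#  (t=0,i=1, bit4=1)
  nb ...##: next=.  (t=0,i=9, bit3=0)
  nb ...#.: next=#  (t=0,i=0, bit2=1)
  nb ....#: next=.  (t=0,i=8, bit1=0)
  nb .....: next=#  (t=0,i=4, bit0=1)
  bits 00011011001111010011111011110101 = 456998645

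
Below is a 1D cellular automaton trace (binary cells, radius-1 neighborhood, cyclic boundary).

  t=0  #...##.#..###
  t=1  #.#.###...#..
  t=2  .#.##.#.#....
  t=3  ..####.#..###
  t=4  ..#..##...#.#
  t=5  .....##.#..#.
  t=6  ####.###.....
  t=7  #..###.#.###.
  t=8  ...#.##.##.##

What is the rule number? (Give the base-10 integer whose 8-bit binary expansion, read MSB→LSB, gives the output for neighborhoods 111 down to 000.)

105

  nb ###: next=.  (t=0,i=11, bit7=0)
  nb ##.: next=#  (t=0,i=0, bit6=1)
  nb #.#: next=#  (t=0,i=6, bit5=1)
  nb #..: next=.  (t=0,i=1, bit4=0)
  nb .##: next=#  (t=0,i=4, bit3=1)
  nb .#.: next=.  (t=0,i=7, bit2=0)
  nb ..#: next=.  (t=0,i=3, bit1=0)
  nb ...: next=#  (t=0,i=2, bit0=1)
  bits 01101001 = 105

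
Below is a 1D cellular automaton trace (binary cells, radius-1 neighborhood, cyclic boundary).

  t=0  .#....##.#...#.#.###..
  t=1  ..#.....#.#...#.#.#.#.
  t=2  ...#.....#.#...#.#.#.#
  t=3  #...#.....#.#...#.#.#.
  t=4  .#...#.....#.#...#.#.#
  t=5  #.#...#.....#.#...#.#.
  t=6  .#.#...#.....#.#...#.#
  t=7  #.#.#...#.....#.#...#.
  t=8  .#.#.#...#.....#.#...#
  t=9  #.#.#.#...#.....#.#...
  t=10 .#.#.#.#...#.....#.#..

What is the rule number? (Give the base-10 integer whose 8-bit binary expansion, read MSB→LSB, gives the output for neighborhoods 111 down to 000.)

  ###|#  b7=1 t=0,i=18
  ##.|.  b6=0 t=0,i=7
  #.#|#  b5=1 t=0,i=8
  #..|#  b4=1 t=0,i=2
  .##|.  b3=0 t=0,i=6
  .#.|.  b2=0 t=0,i=1
  ..#|.  b1=0 t=0,i=0
  ...|.  b0=0 t=0,i=3
  bits 10110000 = 176

176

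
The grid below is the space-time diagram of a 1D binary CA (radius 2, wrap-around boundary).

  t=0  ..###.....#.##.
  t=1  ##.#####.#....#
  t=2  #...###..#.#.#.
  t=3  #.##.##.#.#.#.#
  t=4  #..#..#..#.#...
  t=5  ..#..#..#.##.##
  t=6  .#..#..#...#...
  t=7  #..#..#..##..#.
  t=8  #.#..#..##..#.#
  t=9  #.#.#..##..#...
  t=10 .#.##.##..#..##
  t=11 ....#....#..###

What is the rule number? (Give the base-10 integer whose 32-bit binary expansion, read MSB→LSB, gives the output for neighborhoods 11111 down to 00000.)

  #####|#  b31=1 t=1,i=5
  ####.|#  b30=1 t=1,i=6
  ###.#|.  b29=0 t=1,i=1
  ###..|#  b28=1 t=0,i=4
  ##.##|.  b27=0 t=1,i=2
  ##.#.|.  b26=0 t=1,i=8
  ##..#|.  b25=0 t=2,i=7
  ##...|#  b24=1 t=0,i=5
  #.###|.  b23=0 t=1,i=3
  #.##.|.  b22=0 t=0,i=12
  #.#.#|.  b21=0 t=2,i=11
  #.#..|#  b20=1 t=1,i=9
  #..##|#  b19=1 t=7,i=8
  #..#.|#  b18=1 t=2,i=8
  #...#|#  b17=1 t=0,i=0
  #....|#  b16=1 t=0,i=6
  .####|#  b15=1 t=1,i=4
  .###.|#  b14=1 t=0,i=3
  .##.#|#  b13=1 t=3,i=0
  .##..|.  b12=0 t=0,i=13
  .#.##|.  b11=0 t=0,i=11
  .#.#.|#  b10=1 t=2,i=10
  .#..#|.  b9=0 t=4,i=1
  .#...|.  b8=0 t=1,i=10
  ..###|.  b7=0 t=0,i=2
  ..##.|#  b6=1 t=7,i=9
  ..#.#|.  b5=0 t=0,i=10
  ..#..|.  b4=0 t=4,i=0
  ...##|#  b3=1 t=0,i=1
  ...#.|#  b2=1 t=0,i=9
  ....#|.  b1=0 t=0,i=8
  .....|#  b0=1 t=0,i=7
  bits 11010001000111111110010001001101 = 3508528205

3508528205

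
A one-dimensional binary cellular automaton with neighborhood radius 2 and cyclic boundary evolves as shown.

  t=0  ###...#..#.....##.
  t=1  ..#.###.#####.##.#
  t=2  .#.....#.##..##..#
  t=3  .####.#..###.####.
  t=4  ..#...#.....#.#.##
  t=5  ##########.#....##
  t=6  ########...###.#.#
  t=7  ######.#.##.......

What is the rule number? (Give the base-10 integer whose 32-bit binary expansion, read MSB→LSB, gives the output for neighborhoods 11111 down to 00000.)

  [31] ##### => #  t=1,i=10
  [30] ####. => .  t=1,i=11
  [29] ###.# => .  t=1,i=6
  [28] ###.. => #  t=0,i=2
  [27] ##.## => #  t=0,i=17
  [26] ##.#. => .  t=1,i=16
  [25] ##..# => #  t=2,i=11
  [24] ##... => .  t=0,i=3
  [23] #.### => .  t=0,i=0
  [22] #.##. => #  t=1,i=14
  [21] #.#.# => .  t=4,i=14
  [20] #.#.. => #  t=1,i=17
  [19] #..## => .  t=2,i=12
  [18] #..#. => #  t=0,i=8
  [17] #...# => #  t=0,i=4
  [16] #.... => #  t=0,i=11
  [15] .#### => #  t=1,i=9
  [14] .###. => .  t=0,i=1
  [13] .##.# => .  t=0,i=16
  [12] .##.. => #  t=2,i=10
  [11] .#.## => .  t=1,i=3
  [10] .#.#. => .  t=2,i=0
  [9] .#..# => .  t=0,i=7
  [8] .#... => #  t=0,i=10
  [7] ..### => .  t=3,i=1
  [6] ..##. => #  t=0,i=15
  [5] ..#.# => .  t=1,i=2
  [4] ..#.. => #  t=0,i=6
  [3] ...## => #  t=0,i=14
  [2] ...#. => #  t=0,i=5
  [1] ....# => .  t=0,i=13
  [0] ..... => #  t=0,i=12
  bits 10011010010101111001000101011101 = 2589430109

2589430109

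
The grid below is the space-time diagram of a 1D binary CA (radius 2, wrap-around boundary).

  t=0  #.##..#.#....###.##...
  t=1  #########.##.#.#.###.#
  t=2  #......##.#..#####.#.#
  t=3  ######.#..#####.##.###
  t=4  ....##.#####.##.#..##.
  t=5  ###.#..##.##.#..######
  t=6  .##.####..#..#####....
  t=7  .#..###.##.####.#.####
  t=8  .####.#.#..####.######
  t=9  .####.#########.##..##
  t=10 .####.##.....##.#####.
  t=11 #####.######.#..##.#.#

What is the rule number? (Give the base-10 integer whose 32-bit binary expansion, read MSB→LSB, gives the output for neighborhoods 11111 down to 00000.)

  [31] ##### => .  t=1,i=1
  [30] ####. => #  t=1,i=7
  [29] ###.# => #  t=0,i=15
  [28] ###.. => .  t=6,i=7
  [27] ##.## => .  t=0,i=16
  [26] ##.#. => .  t=1,i=12
  [25] ##..# => #  t=0,i=4
  [24] ##... => #  t=0,i=19
  [23] #.### => #  t=1,i=17
  [22] #.##. => #  t=0,i=2
  [21] #.#.# => #  t=1,i=13
  [20] #.#.. => #  t=0,i=8
  [19] #..## => #  t=2,i=12
  [18] #..#. => #  t=0,i=5
  [17] #...# => .  t=0,i=20
  [16] #.... => #  t=0,i=10
  [15] .#### => #  t=1,i=0
  [14] .###. => .  t=0,i=14
  [13] .##.# => .  t=1,i=11
  [12] .##.. => #  t=0,i=3
  [11] .#.## => #  t=0,i=1
  [10] .#.#. => #  t=0,i=7
  [9] .#..# => #  t=2,i=11
  [8] .#... => .  t=0,i=9
  [7] ..### => #  t=0,i=13
  [6] ..##. => #  t=2,i=7
  [5] ..#.# => #  t=0,i=0
  [4] ..#.. => .  t=6,i=10
  [3] ...## => .  t=0,i=12
  [2] ...#. => #  t=0,i=21
  [1] ....# => #  t=0,i=11
  [0] ..... => #  t=2,i=3
  bits 01100011111111011001111011100111 = 1677565671

1677565671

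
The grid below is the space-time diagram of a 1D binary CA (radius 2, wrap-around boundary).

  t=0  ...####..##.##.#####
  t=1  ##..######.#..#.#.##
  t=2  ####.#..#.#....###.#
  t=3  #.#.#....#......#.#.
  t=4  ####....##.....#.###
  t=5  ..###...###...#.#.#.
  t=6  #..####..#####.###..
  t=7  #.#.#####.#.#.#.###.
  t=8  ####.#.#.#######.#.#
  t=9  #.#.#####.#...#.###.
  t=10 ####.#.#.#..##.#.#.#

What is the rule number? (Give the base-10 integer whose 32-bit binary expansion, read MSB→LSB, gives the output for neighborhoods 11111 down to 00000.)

  nb #####: next=.  (t=0,i=17, bit31=0)
  nb ####.: next=#  (t=0,i=5, bit30=1)
  nb ###.#: next=.  (t=1,i=9, bit29=0)
  nb ###..: next=#  (t=0,i=6, bit28=1)
  nb ##.##: next=#  (t=0,i=11, bit27=1)
  nb ##.#.: next=#  (t=1,i=10, bit26=1)
  nb ##..#: next=#  (t=0,i=7, bit25=1)
  nb ##...: next=#  (t=0,i=0, bit24=1)
  nb #.###: next=.  (t=0,i=15, bit23=0)
  nb #.##.: next=.  (t=0,i=12, bit22=0)
  nb #.#.#: next=#  (t=1,i=16, bit21=1)
  nb #.#..: next=.  (t=1,i=11, bit20=0)
  nb #..##: next=#  (t=0,i=8, bit19=1)
  nb #..#.: next=.  (t=1,i=13, bit18=0)
  nb #...#: next=#  (t=0,i=1, bit17=1)
  nb #....: next=.  (t=2,i=12, bit16=0)
  nb .####: next=#  (t=0,i=4, bit15=1)
  nb .###.: next=#  (t=2,i=16, bit14=1)
  nb .##.#: next=.  (t=0,i=10, bit13=0)
  nb .##..: next=#  (t=4,i=9, bit12=1)
  nb .#.##: next=#  (t=1,i=17, bit11=1)
  nb .#.#.: next=#  (t=1,i=15, bit10=1)
  nb .#..#: next=.  (t=1,i=12, bit9=0)
  nb .#...: next=.  (t=2,i=11, bit8=0)
  nb ..###: next=.  (t=0,i=3, bit7=0)
  nb ..##.: next=#  (t=0,i=9, bit6=1)
  nb ..#.#: next=.  (t=1,i=14, bit5=0)
  nb ..#..: next=#  (t=3,i=9, bit4=1)
  nb ...##: next=.  (t=0,i=2, bit3=0)
  nb ...#.: next=#  (t=3,i=8, bit2=1)
  nb ....#: next=.  (t=2,i=13, bit1=0)
  nb .....: next=.  (t=3,i=12, bit0=0)
  bits 01011111001010101101110001010100 = 1596644436

1596644436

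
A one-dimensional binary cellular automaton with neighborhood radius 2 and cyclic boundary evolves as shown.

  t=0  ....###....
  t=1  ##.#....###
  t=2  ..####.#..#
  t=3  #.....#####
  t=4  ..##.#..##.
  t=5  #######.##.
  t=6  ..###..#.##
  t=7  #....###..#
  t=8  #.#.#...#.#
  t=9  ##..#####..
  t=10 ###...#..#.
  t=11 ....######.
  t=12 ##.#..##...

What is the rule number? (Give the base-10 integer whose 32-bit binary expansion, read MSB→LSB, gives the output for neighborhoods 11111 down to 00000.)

2383885181

  #####|#  b31=1 t=1,i=10
  ####.|.  b30=0 t=1,i=0
  ###.#|.  b29=0 t=1,i=1
  ###..|.  b28=0 t=0,i=6
  ##.##|#  b27=1 t=5,i=7
  ##.#.|#  b26=1 t=1,i=2
  ##..#|#  b25=1 t=6,i=0
  ##...|.  b24=0 t=0,i=7
  #.###|.  b23=0 t=5,i=0
  #.##.|.  b22=0 t=5,i=8
  #.#.#|.  b21=0 t=8,i=2
  #.#..|#  b20=1 t=1,i=3
  #..##|.  b19=0 t=2,i=1
  #..#.|#  b18=1 t=2,i=9
  #...#|#  b17=1 t=4,i=0
  #....|#  b16=1 t=0,i=8
  .####|.  b15=0 t=1,i=9
  .###.|.  b14=0 t=0,i=5
  .##.#|#  b13=1 t=4,i=3
  .##..|#  b12=1 t=4,i=9
  .#.##|.  b11=0 t=6,i=8
  .#.#.|.  b10=0 t=8,i=3
  .#..#|#  b9=1 t=2,i=0
  .#...|#  b8=1 t=1,i=4
  ..###|.  b7=0 t=0,i=4
  ..##.|#  b6=1 t=4,i=2
  ..#.#|#  b5=1 t=6,i=7
  ..#..|#  b4=1 t=2,i=10
  ...##|#  b3=1 t=0,i=3
  ...#.|#  b2=1 t=8,i=7
  ....#|.  b1=0 t=0,i=2
  .....|#  b0=1 t=0,i=0
  bits 10001110000101110011001101111101 = 2383885181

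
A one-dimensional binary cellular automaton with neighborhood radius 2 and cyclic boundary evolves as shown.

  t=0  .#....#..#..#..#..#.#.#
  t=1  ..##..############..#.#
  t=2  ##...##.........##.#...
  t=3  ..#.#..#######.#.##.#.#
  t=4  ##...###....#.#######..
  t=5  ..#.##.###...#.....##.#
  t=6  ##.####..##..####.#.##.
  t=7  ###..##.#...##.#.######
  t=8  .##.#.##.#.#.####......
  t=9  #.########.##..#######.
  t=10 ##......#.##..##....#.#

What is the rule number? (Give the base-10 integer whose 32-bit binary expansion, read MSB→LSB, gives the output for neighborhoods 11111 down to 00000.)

  [31] ##### => .  t=1,i=8
  [30] ####. => #  t=1,i=16
  [29] ###.# => .  t=3,i=13
  [28] ###.. => #  t=1,i=17
  [27] ##.## => #  t=5,i=6
  [26] ##.#. => #  t=2,i=18
  [25] ##..# => .  t=1,i=4
  [24] ##... => #  t=2,i=2
  [23] #.### => .  t=4,i=14
  [22] #.##. => #  t=3,i=17
  [21] #.#.# => #  t=0,i=20
  [20] #.#.. => .  t=0,i=1
  [19] #..## => #  t=1,i=1
  [18] #..#. => #  t=0,i=8
  [17] #...# => .  t=2,i=3
  [16] #.... => #  t=0,i=3
  [15] .#### => .  t=1,i=7
  [14] .###. => .  t=4,i=6
  [13] .##.# => #  t=2,i=17
  [12] .##.. => .  t=1,i=3
  [11] .#.## => #  t=3,i=16
  [10] .#.#. => .  t=0,i=0
  [9] .#..# => #  t=0,i=7
  [8] .#... => #  t=0,i=2
  [7] ..### => #  t=1,i=6
  [6] ..##. => .  t=1,i=2
  [5] ..#.# => .  t=0,i=18
  [4] ..#.. => #  t=0,i=6
  [3] ...## => #  t=2,i=4
  [2] ...#. => .  t=0,i=5
  [1] ....# => .  t=0,i=4
  [0] ..... => #  t=2,i=9
  bits 01011101011011010010101110011001 = 1567435673

1567435673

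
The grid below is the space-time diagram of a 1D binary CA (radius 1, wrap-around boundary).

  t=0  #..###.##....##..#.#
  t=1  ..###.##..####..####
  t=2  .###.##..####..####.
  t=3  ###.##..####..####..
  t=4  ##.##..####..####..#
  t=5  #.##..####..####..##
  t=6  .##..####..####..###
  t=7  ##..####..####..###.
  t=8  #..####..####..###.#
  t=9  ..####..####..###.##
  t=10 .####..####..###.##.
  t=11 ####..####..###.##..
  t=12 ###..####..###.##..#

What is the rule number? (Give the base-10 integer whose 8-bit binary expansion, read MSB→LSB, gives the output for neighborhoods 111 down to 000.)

175

  [7] ### => #  t=0,i=4
  [6] ##. => .  t=0,i=0
  [5] #.# => #  t=0,i=6
  [4] #.. => .  t=0,i=1
  [3] .## => #  t=0,i=3
  [2] .#. => #  t=0,i=17
  [1] ..# => #  t=0,i=2
  [0] ... => #  t=0,i=10
  bits 10101111 = 175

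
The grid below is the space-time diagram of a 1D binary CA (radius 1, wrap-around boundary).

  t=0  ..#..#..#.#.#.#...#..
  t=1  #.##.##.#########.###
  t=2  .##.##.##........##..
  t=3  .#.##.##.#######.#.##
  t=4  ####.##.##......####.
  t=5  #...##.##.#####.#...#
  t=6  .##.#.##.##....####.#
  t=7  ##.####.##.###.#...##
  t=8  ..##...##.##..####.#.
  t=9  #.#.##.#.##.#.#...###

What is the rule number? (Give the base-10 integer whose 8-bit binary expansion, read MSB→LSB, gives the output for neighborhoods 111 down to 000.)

61

  nb ###: next=.  (t=1,i=9, bit7=0)
  nb ##.: next=.  (t=1,i=0, bit6=0)
  nb #.#: next=#  (t=0,i=9, bit5=1)
  nb #..: next=#  (t=0,i=3, bit4=1)
  nb .##: next=#  (t=1,i=2, bit3=1)
  nb .#.: next=#  (t=0,i=2, bit2=1)
  nb ..#: next=.  (t=0,i=1, bit1=0)
  nb ...: next=#  (t=0,i=0, bit0=1)
  bits 00111101 = 61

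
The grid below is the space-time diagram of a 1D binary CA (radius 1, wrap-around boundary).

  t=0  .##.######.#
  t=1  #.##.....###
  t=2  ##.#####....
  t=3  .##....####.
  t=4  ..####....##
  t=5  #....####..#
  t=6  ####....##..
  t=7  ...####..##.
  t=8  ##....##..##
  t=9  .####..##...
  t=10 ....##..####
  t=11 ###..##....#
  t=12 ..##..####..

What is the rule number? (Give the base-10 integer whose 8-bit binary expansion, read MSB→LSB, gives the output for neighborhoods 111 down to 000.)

117

  ###|.  b7=0 t=0,i=5
  ##.|#  b6=1 t=0,i=2
  #.#|#  b5=1 t=0,i=0
  #..|#  b4=1 t=1,i=4
  .##|.  b3=0 t=0,i=1
  .#.|#  b2=1 t=0,i=11
  ..#|.  b1=0 t=1,i=8
  ...|#  b0=1 t=1,i=5
  bits 01110101 = 117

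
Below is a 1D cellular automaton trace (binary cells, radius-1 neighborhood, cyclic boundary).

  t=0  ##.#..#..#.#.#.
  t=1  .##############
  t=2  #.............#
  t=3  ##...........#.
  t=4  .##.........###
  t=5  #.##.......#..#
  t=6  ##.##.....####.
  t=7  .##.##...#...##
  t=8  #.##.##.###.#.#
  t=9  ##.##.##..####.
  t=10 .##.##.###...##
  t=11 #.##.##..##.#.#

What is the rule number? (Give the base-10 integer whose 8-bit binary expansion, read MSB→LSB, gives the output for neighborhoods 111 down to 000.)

118

  ### -> .   bit 7 = 0  t=1,i=2
  ##. -> #   bit 6 = 1  t=0,i=1
  #.# -> #   bit 5 = 1  t=0,i=2
  #.. -> #   bit 4 = 1  t=0,i=4
  .## -> .   bit 3 = 0  t=0,i=0
  .#. -> #   bit 2 = 1  t=0,i=3
  ..# -> #   bit 1 = 1  t=0,i=5
  ... -> .   bit 0 = 0  t=2,i=2
  bits 01110110 = 118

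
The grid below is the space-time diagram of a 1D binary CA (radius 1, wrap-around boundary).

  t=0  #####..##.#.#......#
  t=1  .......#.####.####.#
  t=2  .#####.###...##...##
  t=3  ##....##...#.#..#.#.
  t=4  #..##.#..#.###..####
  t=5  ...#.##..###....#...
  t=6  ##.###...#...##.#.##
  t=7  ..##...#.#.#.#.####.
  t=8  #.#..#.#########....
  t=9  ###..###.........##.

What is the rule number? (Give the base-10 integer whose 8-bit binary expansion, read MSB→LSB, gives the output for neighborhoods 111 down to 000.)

  nb ###: next=.  (t=0,i=0, bit7=0)
  nb ##.: next=.  (t=0,i=4, bit6=0)
  nb #.#: next=#  (t=0,i=9, bit5=1)
  nb #..: next=.  (t=0,i=5, bit4=0)
  nb .##: next=#  (t=0,i=7, bit3=1)
  nb .#.: next=#  (t=0,i=10, bit2=1)
  nb ..#: next=.  (t=0,i=6, bit1=0)
  nb ...: next=#  (t=0,i=14, bit0=1)
  bits 00101101 = 45

45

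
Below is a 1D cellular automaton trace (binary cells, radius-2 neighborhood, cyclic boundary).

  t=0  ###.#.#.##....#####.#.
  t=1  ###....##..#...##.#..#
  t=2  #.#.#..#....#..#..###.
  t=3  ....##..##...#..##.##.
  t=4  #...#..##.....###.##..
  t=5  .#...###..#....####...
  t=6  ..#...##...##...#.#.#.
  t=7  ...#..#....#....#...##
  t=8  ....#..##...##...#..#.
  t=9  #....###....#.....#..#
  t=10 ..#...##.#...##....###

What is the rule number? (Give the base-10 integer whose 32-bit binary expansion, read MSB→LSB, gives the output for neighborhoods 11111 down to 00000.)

  #####|#  b31=1 t=0,i=16
  ####.|.  b30=0 t=0,i=17
  ###.#|#  b29=1 t=0,i=2
  ###..|#  b28=1 t=1,i=2
  ##.##|#  b27=1 t=3,i=18
  ##.#.|.  b26=0 t=0,i=3
  ##..#|.  b25=0 t=1,i=9
  ##...|.  b24=0 t=0,i=10
  #.###|#  b23=1 t=0,i=0
  #.##.|#  b22=1 t=0,i=8
  #.#.#|.  b21=0 t=0,i=4
  #.#..|#  b20=1 t=1,i=18
  #..##|#  b19=1 t=1,i=20
  #..#.|.  b18=0 t=1,i=10
  #...#|.  b17=0 t=1,i=13
  #....|#  b16=1 t=0,i=11
  .####|#  b15=1 t=0,i=15
  .###.|#  b14=1 t=0,i=1
  .##.#|.  b13=0 t=1,i=16
  .##..|.  b12=0 t=0,i=9
  .#.##|#  b11=1 t=0,i=7
  .#.#.|.  b10=0 t=0,i=5
  .#..#|#  b9=1 t=1,i=19
  .#...|#  b8=1 t=1,i=12
  ..###|.  b7=0 t=0,i=14
  ..##.|#  b6=1 t=1,i=7
  ..#.#|#  b5=1 t=6,i=16
  ..#..|.  b4=0 t=1,i=11
  ...##|.  b3=0 t=0,i=13
  ...#.|.  b2=0 t=2,i=11
  ....#|.  b1=0 t=0,i=12
  .....|.  b0=0 t=3,i=1
  bits 10111000110110011100101101100000 = 3101281120

3101281120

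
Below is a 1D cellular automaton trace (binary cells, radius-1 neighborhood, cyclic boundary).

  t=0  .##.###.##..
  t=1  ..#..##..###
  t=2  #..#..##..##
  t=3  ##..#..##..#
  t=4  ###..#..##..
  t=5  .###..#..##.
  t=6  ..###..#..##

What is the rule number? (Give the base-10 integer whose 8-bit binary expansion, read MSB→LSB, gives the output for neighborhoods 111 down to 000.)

  ###|#  b7=1 t=0,i=5
  ##.|#  b6=1 t=0,i=2
  #.#|.  b5=0 t=0,i=3
  #..|#  b4=1 t=0,i=10
  .##|.  b3=0 t=0,i=1
  .#.|.  b2=0 t=1,i=2
  ..#|.  b1=0 t=0,i=0
  ...|#  b0=1 t=0,i=11
  bits 11010001 = 209

209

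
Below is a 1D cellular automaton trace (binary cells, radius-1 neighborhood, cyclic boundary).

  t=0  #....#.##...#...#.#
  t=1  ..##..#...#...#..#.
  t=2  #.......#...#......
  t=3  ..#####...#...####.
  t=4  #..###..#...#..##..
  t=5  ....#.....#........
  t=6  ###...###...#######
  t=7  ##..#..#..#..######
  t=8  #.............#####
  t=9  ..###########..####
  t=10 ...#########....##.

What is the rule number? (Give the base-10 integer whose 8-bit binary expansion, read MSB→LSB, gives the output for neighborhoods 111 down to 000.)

161

  ### -> #   bit 7 = 1  t=3,i=3
  ##. -> .   bit 6 = 0  t=0,i=0
  #.# -> #   bit 5 = 1  t=0,i=6
  #.. -> .   bit 4 = 0  t=0,i=1
  .## -> .   bit 3 = 0  t=0,i=7
  .#. -> .   bit 2 = 0  t=0,i=5
  ..# -> .   bit 1 = 0  t=0,i=4
  ... -> #   bit 0 = 1  t=0,i=2
  bits 10100001 = 161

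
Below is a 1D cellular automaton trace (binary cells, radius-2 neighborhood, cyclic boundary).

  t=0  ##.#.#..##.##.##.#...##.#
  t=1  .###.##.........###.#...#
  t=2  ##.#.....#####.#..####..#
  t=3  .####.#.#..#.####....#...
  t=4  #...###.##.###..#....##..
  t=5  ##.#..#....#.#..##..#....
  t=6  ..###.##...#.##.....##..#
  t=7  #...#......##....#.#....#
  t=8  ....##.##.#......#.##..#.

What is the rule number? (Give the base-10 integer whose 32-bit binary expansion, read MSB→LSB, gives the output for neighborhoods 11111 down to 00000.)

3031436089

  ##### -> #   bit 31 = 1  t=2,i=11
  ####. -> .   bit 30 = 0  t=2,i=12
  ###.# -> #   bit 29 = 1  t=0,i=1
  ###.. -> #   bit 28 = 1  t=2,i=21
  ##.## -> .   bit 27 = 0  t=0,i=10
  ##.#. -> #   bit 26 = 1  t=0,i=2
  ##..# -> .   bit 25 = 0  t=2,i=22
  ##... -> .   bit 24 = 0  t=1,i=7
  #.### -> #   bit 23 = 1  t=0,i=24
  #.##. -> .   bit 22 = 0  t=0,i=11
  #.#.# -> #   bit 21 = 1  t=0,i=3
  #.#.. -> #   bit 20 = 1  t=0,i=5
  #..## -> .   bit 19 = 0  t=0,i=7
  #..#. -> .   bit 18 = 0  t=3,i=10
  #...# -> .   bit 17 = 0  t=0,i=19
  #.... -> .   bit 16 = 0  t=1,i=8
  .#### -> .   bit 15 = 0  t=2,i=10
  .###. -> .   bit 14 = 0  t=0,i=0
  .##.# -> .   bit 13 = 0  t=0,i=9
  .##.. -> .   bit 12 = 0  t=1,i=6
  .#.## -> #   bit 11 = 1  t=1,i=0
  .#.#. -> .   bit 10 = 0  t=0,i=4
  .#..# -> #   bit 9 = 1  t=0,i=6
  .#... -> #   bit 8 = 1  t=0,i=18
  ..### -> .   bit 7 = 0  t=1,i=16
  ..##. -> .   bit 6 = 0  t=0,i=8
  ..#.# -> #   bit 5 = 1  t=1,i=24
  ..#.. -> #   bit 4 = 1  t=3,i=21
  ...## -> #   bit 3 = 1  t=0,i=20
  ...#. -> .   bit 2 = 0  t=1,i=23
  ....# -> .   bit 1 = 0  t=1,i=14
  ..... -> #   bit 0 = 1  t=1,i=9
  bits 10110100101100000000101100111001 = 3031436089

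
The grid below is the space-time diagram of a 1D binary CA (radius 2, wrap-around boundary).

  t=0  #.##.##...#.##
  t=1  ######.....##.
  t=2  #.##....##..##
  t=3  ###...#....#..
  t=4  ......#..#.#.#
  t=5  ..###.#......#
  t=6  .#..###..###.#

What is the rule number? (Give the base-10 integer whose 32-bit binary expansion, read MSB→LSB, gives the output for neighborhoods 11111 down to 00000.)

  #####|#  b31=1 t=1,i=2
  ####.|.  b30=0 t=1,i=4
  ###.#|#  b29=1 t=0,i=0
  ###..|.  b28=0 t=1,i=5
  ##.##|#  b27=1 t=0,i=1
  ##.#.|#  b26=1 t=5,i=5
  ##..#|.  b25=0 t=2,i=10
  ##...|.  b24=0 t=0,i=7
  #.###|#  b23=1 t=0,i=12
  #.##.|#  b22=1 t=0,i=2
  #.#.#|.  b21=0 t=4,i=11
  #.#..|#  b20=1 t=4,i=13
  #..##|#  b19=1 t=2,i=11
  #..#.|.  b18=0 t=4,i=8
  #...#|.  b17=0 t=0,i=8
  #....|.  b16=0 t=1,i=7
  .####|.  b15=0 t=1,i=1
  .###.|.  b14=0 t=0,i=13
  .##.#|#  b13=1 t=0,i=3
  .##..|.  b12=0 t=0,i=6
  .#.##|#  b11=1 t=0,i=11
  .#.#.|.  b10=0 t=4,i=10
  .#..#|.  b9=0 t=3,i=12
  .#...|.  b8=0 t=3,i=7
  ..###|.  b7=0 t=2,i=12
  ..##.|.  b6=0 t=1,i=11
  ..#.#|.  b5=0 t=0,i=10
  ..#..|#  b4=1 t=3,i=6
  ...##|.  b3=0 t=1,i=10
  ...#.|.  b2=0 t=0,i=9
  ....#|#  b1=1 t=1,i=9
  .....|#  b0=1 t=1,i=8
  bits 10101100110110000010100000010011 = 2899847187

2899847187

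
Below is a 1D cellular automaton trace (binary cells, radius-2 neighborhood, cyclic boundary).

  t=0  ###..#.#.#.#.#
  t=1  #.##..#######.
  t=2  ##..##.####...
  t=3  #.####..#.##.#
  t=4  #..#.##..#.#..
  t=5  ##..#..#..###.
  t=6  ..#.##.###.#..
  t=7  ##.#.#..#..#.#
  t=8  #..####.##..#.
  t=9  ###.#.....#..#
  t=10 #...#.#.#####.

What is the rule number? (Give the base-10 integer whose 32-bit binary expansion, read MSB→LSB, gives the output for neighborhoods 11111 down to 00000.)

  nb #####: next=#  (t=1,i=8, bit31=1)
  nb ####.: next=.  (t=0,i=1, bit30=0)
  nb ###.#: next=.  (t=1,i=12, bit29=0)
  nb ###..: next=#  (t=0,i=2, bit28=1)
  nb ##.##: next=.  (t=2,i=6, bit27=0)
  nb ##.#.: next=.  (t=1,i=13, bit26=0)
  nb ##..#: next=#  (t=0,i=3, bit25=1)
  nb ##...: next=#  (t=2,i=11, bit24=1)
  nb #.###: next=.  (t=0,i=13, bit23=0)
  nb #.##.: next=.  (t=1,i=2, bit22=0)
  nb #.#.#: next=#  (t=0,i=7, bit21=1)
  nb #.#..: next=#  (t=4,i=11, bit20=1)
  nb #..##: next=#  (t=1,i=5, bit19=1)
  nb #..#.: next=.  (t=0,i=4, bit18=0)
  nb #...#: next=.  (t=2,i=12, bit17=0)
  nb #....: next=#  (t=6,i=13, bit16=1)
  nb .####: next=#  (t=0,i=0, bit15=1)
  nb .###.: next=#  (t=5,i=11, bit14=1)
  nb .##.#: next=#  (t=2,i=5, bit13=1)
  nb .##..: next=.  (t=1,i=3, bit12=0)
  nb .#.##: next=#  (t=0,i=12, bit11=1)
  nb .#.#.: next=#  (t=0,i=6, bit10=1)
  nb .#..#: next=#  (t=4,i=1, bit9=1)
  nb .#...: next=.  (t=6,i=12, bit8=0)
  nb ..###: next=.  (t=1,i=6, bit7=0)
  nb ..##.: next=#  (t=2,i=0, bit6=1)
  nb ..#.#: next=.  (t=0,i=5, bit5=0)
  nb ..#..: next=#  (t=4,i=0, bit4=1)
  nb ...##: next=#  (t=2,i=13, bit3=1)
  nb ...#.: next=#  (t=6,i=1, bit2=1)
  nb ....#: next=#  (t=6,i=0, bit1=1)
  nb .....: next=.  (t=9,i=7, bit0=0)
  bits 10010011001110011110111001011110 = 2470047326

2470047326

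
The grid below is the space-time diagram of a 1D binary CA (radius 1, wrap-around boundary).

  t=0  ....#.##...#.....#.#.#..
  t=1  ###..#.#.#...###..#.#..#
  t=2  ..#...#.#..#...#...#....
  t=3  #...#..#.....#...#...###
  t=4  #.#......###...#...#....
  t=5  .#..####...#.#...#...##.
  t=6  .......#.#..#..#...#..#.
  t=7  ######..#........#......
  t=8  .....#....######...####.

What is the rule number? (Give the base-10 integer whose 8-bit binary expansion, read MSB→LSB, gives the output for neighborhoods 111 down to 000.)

97

  ###|.  b7=0 t=1,i=0
  ##.|#  b6=1 t=0,i=7
  #.#|#  b5=1 t=0,i=5
  #..|.  b4=0 t=0,i=8
  .##|.  b3=0 t=0,i=6
  .#.|.  b2=0 t=0,i=4
  ..#|.  b1=0 t=0,i=3
  ...|#  b0=1 t=0,i=0
  bits 01100001 = 97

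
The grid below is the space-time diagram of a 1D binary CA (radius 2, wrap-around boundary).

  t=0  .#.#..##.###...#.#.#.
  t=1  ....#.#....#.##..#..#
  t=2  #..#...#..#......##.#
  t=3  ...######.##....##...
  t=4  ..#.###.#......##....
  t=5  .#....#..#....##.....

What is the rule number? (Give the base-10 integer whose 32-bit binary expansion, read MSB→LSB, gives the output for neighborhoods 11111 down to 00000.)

2955051868

  [31] ##### => #  t=3,i=5
  [30] ####. => .  t=3,i=7
  [29] ###.# => #  t=3,i=8
  [28] ###.. => #  t=0,i=11
  [27] ##.## => .  t=0,i=8
  [26] ##.#. => .  t=4,i=7
  [25] ##..# => .  t=1,i=15
  [24] ##... => .  t=0,i=12
  [23] #.### => .  t=0,i=9
  [22] #.##. => .  t=1,i=13
  [21] #.#.# => #  t=0,i=17
  [20] #.#.. => .  t=0,i=3
  [19] #..## => .  t=0,i=5
  [18] #..#. => .  t=0,i=0
  [17] #...# => #  t=0,i=13
  [16] #.... => .  t=1,i=1
  [15] .#### => #  t=3,i=4
  [14] .###. => .  t=0,i=10
  [13] .##.# => .  t=0,i=7
  [12] .##.. => .  t=1,i=14
  [11] .#.## => .  t=1,i=12
  [10] .#.#. => .  t=0,i=2
  [9] .#..# => #  t=0,i=4
  [8] .#... => #  t=1,i=0
  [7] ..### => .  t=3,i=3
  [6] ..##. => #  t=0,i=6
  [5] ..#.# => .  t=0,i=1
  [4] ..#.. => #  t=1,i=17
  [3] ...## => #  t=2,i=16
  [2] ...#. => #  t=0,i=14
  [1] ....# => .  t=1,i=2
  [0] ..... => .  t=2,i=13
  bits 10110000001000101000001101011100 = 2955051868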